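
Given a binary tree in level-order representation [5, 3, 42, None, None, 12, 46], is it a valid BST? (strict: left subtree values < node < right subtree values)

Level-order array: [5, 3, 42, None, None, 12, 46]
Validate using subtree bounds (lo, hi): at each node, require lo < value < hi,
then recurse left with hi=value and right with lo=value.
Preorder trace (stopping at first violation):
  at node 5 with bounds (-inf, +inf): OK
  at node 3 with bounds (-inf, 5): OK
  at node 42 with bounds (5, +inf): OK
  at node 12 with bounds (5, 42): OK
  at node 46 with bounds (42, +inf): OK
No violation found at any node.
Result: Valid BST


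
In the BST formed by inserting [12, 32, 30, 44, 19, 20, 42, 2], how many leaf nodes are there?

Tree built from: [12, 32, 30, 44, 19, 20, 42, 2]
Tree (level-order array): [12, 2, 32, None, None, 30, 44, 19, None, 42, None, None, 20]
Rule: A leaf has 0 children.
Per-node child counts:
  node 12: 2 child(ren)
  node 2: 0 child(ren)
  node 32: 2 child(ren)
  node 30: 1 child(ren)
  node 19: 1 child(ren)
  node 20: 0 child(ren)
  node 44: 1 child(ren)
  node 42: 0 child(ren)
Matching nodes: [2, 20, 42]
Count of leaf nodes: 3


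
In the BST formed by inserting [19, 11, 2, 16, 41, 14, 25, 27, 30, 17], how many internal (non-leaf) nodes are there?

Tree built from: [19, 11, 2, 16, 41, 14, 25, 27, 30, 17]
Tree (level-order array): [19, 11, 41, 2, 16, 25, None, None, None, 14, 17, None, 27, None, None, None, None, None, 30]
Rule: An internal node has at least one child.
Per-node child counts:
  node 19: 2 child(ren)
  node 11: 2 child(ren)
  node 2: 0 child(ren)
  node 16: 2 child(ren)
  node 14: 0 child(ren)
  node 17: 0 child(ren)
  node 41: 1 child(ren)
  node 25: 1 child(ren)
  node 27: 1 child(ren)
  node 30: 0 child(ren)
Matching nodes: [19, 11, 16, 41, 25, 27]
Count of internal (non-leaf) nodes: 6


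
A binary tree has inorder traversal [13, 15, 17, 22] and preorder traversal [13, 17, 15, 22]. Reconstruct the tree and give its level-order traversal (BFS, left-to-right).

Inorder:  [13, 15, 17, 22]
Preorder: [13, 17, 15, 22]
Algorithm: preorder visits root first, so consume preorder in order;
for each root, split the current inorder slice at that value into
left-subtree inorder and right-subtree inorder, then recurse.
Recursive splits:
  root=13; inorder splits into left=[], right=[15, 17, 22]
  root=17; inorder splits into left=[15], right=[22]
  root=15; inorder splits into left=[], right=[]
  root=22; inorder splits into left=[], right=[]
Reconstructed level-order: [13, 17, 15, 22]


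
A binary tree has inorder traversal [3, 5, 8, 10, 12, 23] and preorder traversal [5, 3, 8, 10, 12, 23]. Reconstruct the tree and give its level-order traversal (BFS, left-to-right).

Inorder:  [3, 5, 8, 10, 12, 23]
Preorder: [5, 3, 8, 10, 12, 23]
Algorithm: preorder visits root first, so consume preorder in order;
for each root, split the current inorder slice at that value into
left-subtree inorder and right-subtree inorder, then recurse.
Recursive splits:
  root=5; inorder splits into left=[3], right=[8, 10, 12, 23]
  root=3; inorder splits into left=[], right=[]
  root=8; inorder splits into left=[], right=[10, 12, 23]
  root=10; inorder splits into left=[], right=[12, 23]
  root=12; inorder splits into left=[], right=[23]
  root=23; inorder splits into left=[], right=[]
Reconstructed level-order: [5, 3, 8, 10, 12, 23]


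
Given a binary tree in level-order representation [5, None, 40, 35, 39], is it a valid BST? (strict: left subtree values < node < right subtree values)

Level-order array: [5, None, 40, 35, 39]
Validate using subtree bounds (lo, hi): at each node, require lo < value < hi,
then recurse left with hi=value and right with lo=value.
Preorder trace (stopping at first violation):
  at node 5 with bounds (-inf, +inf): OK
  at node 40 with bounds (5, +inf): OK
  at node 35 with bounds (5, 40): OK
  at node 39 with bounds (40, +inf): VIOLATION
Node 39 violates its bound: not (40 < 39 < +inf).
Result: Not a valid BST


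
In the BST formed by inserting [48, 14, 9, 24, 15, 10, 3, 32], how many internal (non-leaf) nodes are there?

Tree built from: [48, 14, 9, 24, 15, 10, 3, 32]
Tree (level-order array): [48, 14, None, 9, 24, 3, 10, 15, 32]
Rule: An internal node has at least one child.
Per-node child counts:
  node 48: 1 child(ren)
  node 14: 2 child(ren)
  node 9: 2 child(ren)
  node 3: 0 child(ren)
  node 10: 0 child(ren)
  node 24: 2 child(ren)
  node 15: 0 child(ren)
  node 32: 0 child(ren)
Matching nodes: [48, 14, 9, 24]
Count of internal (non-leaf) nodes: 4


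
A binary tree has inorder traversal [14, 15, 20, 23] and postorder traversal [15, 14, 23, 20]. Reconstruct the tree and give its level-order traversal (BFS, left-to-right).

Inorder:   [14, 15, 20, 23]
Postorder: [15, 14, 23, 20]
Algorithm: postorder visits root last, so walk postorder right-to-left;
each value is the root of the current inorder slice — split it at that
value, recurse on the right subtree first, then the left.
Recursive splits:
  root=20; inorder splits into left=[14, 15], right=[23]
  root=23; inorder splits into left=[], right=[]
  root=14; inorder splits into left=[], right=[15]
  root=15; inorder splits into left=[], right=[]
Reconstructed level-order: [20, 14, 23, 15]


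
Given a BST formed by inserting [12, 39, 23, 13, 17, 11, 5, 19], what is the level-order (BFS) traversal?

Tree insertion order: [12, 39, 23, 13, 17, 11, 5, 19]
Tree (level-order array): [12, 11, 39, 5, None, 23, None, None, None, 13, None, None, 17, None, 19]
BFS from the root, enqueuing left then right child of each popped node:
  queue [12] -> pop 12, enqueue [11, 39], visited so far: [12]
  queue [11, 39] -> pop 11, enqueue [5], visited so far: [12, 11]
  queue [39, 5] -> pop 39, enqueue [23], visited so far: [12, 11, 39]
  queue [5, 23] -> pop 5, enqueue [none], visited so far: [12, 11, 39, 5]
  queue [23] -> pop 23, enqueue [13], visited so far: [12, 11, 39, 5, 23]
  queue [13] -> pop 13, enqueue [17], visited so far: [12, 11, 39, 5, 23, 13]
  queue [17] -> pop 17, enqueue [19], visited so far: [12, 11, 39, 5, 23, 13, 17]
  queue [19] -> pop 19, enqueue [none], visited so far: [12, 11, 39, 5, 23, 13, 17, 19]
Result: [12, 11, 39, 5, 23, 13, 17, 19]


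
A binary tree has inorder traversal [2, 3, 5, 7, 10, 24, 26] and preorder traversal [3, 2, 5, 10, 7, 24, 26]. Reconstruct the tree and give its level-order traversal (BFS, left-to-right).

Inorder:  [2, 3, 5, 7, 10, 24, 26]
Preorder: [3, 2, 5, 10, 7, 24, 26]
Algorithm: preorder visits root first, so consume preorder in order;
for each root, split the current inorder slice at that value into
left-subtree inorder and right-subtree inorder, then recurse.
Recursive splits:
  root=3; inorder splits into left=[2], right=[5, 7, 10, 24, 26]
  root=2; inorder splits into left=[], right=[]
  root=5; inorder splits into left=[], right=[7, 10, 24, 26]
  root=10; inorder splits into left=[7], right=[24, 26]
  root=7; inorder splits into left=[], right=[]
  root=24; inorder splits into left=[], right=[26]
  root=26; inorder splits into left=[], right=[]
Reconstructed level-order: [3, 2, 5, 10, 7, 24, 26]


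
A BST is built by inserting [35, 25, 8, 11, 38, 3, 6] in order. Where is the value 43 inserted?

Starting tree (level order): [35, 25, 38, 8, None, None, None, 3, 11, None, 6]
Insertion path: 35 -> 38
Result: insert 43 as right child of 38
Final tree (level order): [35, 25, 38, 8, None, None, 43, 3, 11, None, None, None, 6]


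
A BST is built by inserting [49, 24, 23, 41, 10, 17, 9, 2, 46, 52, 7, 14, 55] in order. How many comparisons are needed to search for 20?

Search path for 20: 49 -> 24 -> 23 -> 10 -> 17
Found: False
Comparisons: 5


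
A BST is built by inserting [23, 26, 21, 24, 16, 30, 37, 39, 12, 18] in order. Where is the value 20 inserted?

Starting tree (level order): [23, 21, 26, 16, None, 24, 30, 12, 18, None, None, None, 37, None, None, None, None, None, 39]
Insertion path: 23 -> 21 -> 16 -> 18
Result: insert 20 as right child of 18
Final tree (level order): [23, 21, 26, 16, None, 24, 30, 12, 18, None, None, None, 37, None, None, None, 20, None, 39]


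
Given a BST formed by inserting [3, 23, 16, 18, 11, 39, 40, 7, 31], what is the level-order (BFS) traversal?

Tree insertion order: [3, 23, 16, 18, 11, 39, 40, 7, 31]
Tree (level-order array): [3, None, 23, 16, 39, 11, 18, 31, 40, 7]
BFS from the root, enqueuing left then right child of each popped node:
  queue [3] -> pop 3, enqueue [23], visited so far: [3]
  queue [23] -> pop 23, enqueue [16, 39], visited so far: [3, 23]
  queue [16, 39] -> pop 16, enqueue [11, 18], visited so far: [3, 23, 16]
  queue [39, 11, 18] -> pop 39, enqueue [31, 40], visited so far: [3, 23, 16, 39]
  queue [11, 18, 31, 40] -> pop 11, enqueue [7], visited so far: [3, 23, 16, 39, 11]
  queue [18, 31, 40, 7] -> pop 18, enqueue [none], visited so far: [3, 23, 16, 39, 11, 18]
  queue [31, 40, 7] -> pop 31, enqueue [none], visited so far: [3, 23, 16, 39, 11, 18, 31]
  queue [40, 7] -> pop 40, enqueue [none], visited so far: [3, 23, 16, 39, 11, 18, 31, 40]
  queue [7] -> pop 7, enqueue [none], visited so far: [3, 23, 16, 39, 11, 18, 31, 40, 7]
Result: [3, 23, 16, 39, 11, 18, 31, 40, 7]


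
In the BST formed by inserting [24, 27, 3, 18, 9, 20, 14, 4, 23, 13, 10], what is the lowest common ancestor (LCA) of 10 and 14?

Tree insertion order: [24, 27, 3, 18, 9, 20, 14, 4, 23, 13, 10]
Tree (level-order array): [24, 3, 27, None, 18, None, None, 9, 20, 4, 14, None, 23, None, None, 13, None, None, None, 10]
In a BST, the LCA of p=10, q=14 is the first node v on the
root-to-leaf path with p <= v <= q (go left if both < v, right if both > v).
Walk from root:
  at 24: both 10 and 14 < 24, go left
  at 3: both 10 and 14 > 3, go right
  at 18: both 10 and 14 < 18, go left
  at 9: both 10 and 14 > 9, go right
  at 14: 10 <= 14 <= 14, this is the LCA
LCA = 14


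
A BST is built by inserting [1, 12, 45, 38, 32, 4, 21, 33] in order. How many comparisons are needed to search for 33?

Search path for 33: 1 -> 12 -> 45 -> 38 -> 32 -> 33
Found: True
Comparisons: 6


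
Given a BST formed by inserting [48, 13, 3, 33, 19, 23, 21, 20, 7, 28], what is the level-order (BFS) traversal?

Tree insertion order: [48, 13, 3, 33, 19, 23, 21, 20, 7, 28]
Tree (level-order array): [48, 13, None, 3, 33, None, 7, 19, None, None, None, None, 23, 21, 28, 20]
BFS from the root, enqueuing left then right child of each popped node:
  queue [48] -> pop 48, enqueue [13], visited so far: [48]
  queue [13] -> pop 13, enqueue [3, 33], visited so far: [48, 13]
  queue [3, 33] -> pop 3, enqueue [7], visited so far: [48, 13, 3]
  queue [33, 7] -> pop 33, enqueue [19], visited so far: [48, 13, 3, 33]
  queue [7, 19] -> pop 7, enqueue [none], visited so far: [48, 13, 3, 33, 7]
  queue [19] -> pop 19, enqueue [23], visited so far: [48, 13, 3, 33, 7, 19]
  queue [23] -> pop 23, enqueue [21, 28], visited so far: [48, 13, 3, 33, 7, 19, 23]
  queue [21, 28] -> pop 21, enqueue [20], visited so far: [48, 13, 3, 33, 7, 19, 23, 21]
  queue [28, 20] -> pop 28, enqueue [none], visited so far: [48, 13, 3, 33, 7, 19, 23, 21, 28]
  queue [20] -> pop 20, enqueue [none], visited so far: [48, 13, 3, 33, 7, 19, 23, 21, 28, 20]
Result: [48, 13, 3, 33, 7, 19, 23, 21, 28, 20]


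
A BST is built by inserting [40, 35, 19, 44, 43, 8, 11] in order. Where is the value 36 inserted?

Starting tree (level order): [40, 35, 44, 19, None, 43, None, 8, None, None, None, None, 11]
Insertion path: 40 -> 35
Result: insert 36 as right child of 35
Final tree (level order): [40, 35, 44, 19, 36, 43, None, 8, None, None, None, None, None, None, 11]


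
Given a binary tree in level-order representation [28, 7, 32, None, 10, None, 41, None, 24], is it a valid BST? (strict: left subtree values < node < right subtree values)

Level-order array: [28, 7, 32, None, 10, None, 41, None, 24]
Validate using subtree bounds (lo, hi): at each node, require lo < value < hi,
then recurse left with hi=value and right with lo=value.
Preorder trace (stopping at first violation):
  at node 28 with bounds (-inf, +inf): OK
  at node 7 with bounds (-inf, 28): OK
  at node 10 with bounds (7, 28): OK
  at node 24 with bounds (10, 28): OK
  at node 32 with bounds (28, +inf): OK
  at node 41 with bounds (32, +inf): OK
No violation found at any node.
Result: Valid BST


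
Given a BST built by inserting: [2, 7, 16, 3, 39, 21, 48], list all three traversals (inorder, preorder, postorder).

Tree insertion order: [2, 7, 16, 3, 39, 21, 48]
Tree (level-order array): [2, None, 7, 3, 16, None, None, None, 39, 21, 48]
Inorder (L, root, R): [2, 3, 7, 16, 21, 39, 48]
Preorder (root, L, R): [2, 7, 3, 16, 39, 21, 48]
Postorder (L, R, root): [3, 21, 48, 39, 16, 7, 2]


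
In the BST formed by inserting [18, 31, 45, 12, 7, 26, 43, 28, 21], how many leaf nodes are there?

Tree built from: [18, 31, 45, 12, 7, 26, 43, 28, 21]
Tree (level-order array): [18, 12, 31, 7, None, 26, 45, None, None, 21, 28, 43]
Rule: A leaf has 0 children.
Per-node child counts:
  node 18: 2 child(ren)
  node 12: 1 child(ren)
  node 7: 0 child(ren)
  node 31: 2 child(ren)
  node 26: 2 child(ren)
  node 21: 0 child(ren)
  node 28: 0 child(ren)
  node 45: 1 child(ren)
  node 43: 0 child(ren)
Matching nodes: [7, 21, 28, 43]
Count of leaf nodes: 4


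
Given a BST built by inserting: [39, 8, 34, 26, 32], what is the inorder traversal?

Tree insertion order: [39, 8, 34, 26, 32]
Tree (level-order array): [39, 8, None, None, 34, 26, None, None, 32]
Inorder traversal: [8, 26, 32, 34, 39]


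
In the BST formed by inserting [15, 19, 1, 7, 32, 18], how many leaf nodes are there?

Tree built from: [15, 19, 1, 7, 32, 18]
Tree (level-order array): [15, 1, 19, None, 7, 18, 32]
Rule: A leaf has 0 children.
Per-node child counts:
  node 15: 2 child(ren)
  node 1: 1 child(ren)
  node 7: 0 child(ren)
  node 19: 2 child(ren)
  node 18: 0 child(ren)
  node 32: 0 child(ren)
Matching nodes: [7, 18, 32]
Count of leaf nodes: 3


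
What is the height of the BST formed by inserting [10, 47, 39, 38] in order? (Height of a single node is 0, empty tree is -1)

Insertion order: [10, 47, 39, 38]
Tree (level-order array): [10, None, 47, 39, None, 38]
Compute height bottom-up (empty subtree = -1):
  height(38) = 1 + max(-1, -1) = 0
  height(39) = 1 + max(0, -1) = 1
  height(47) = 1 + max(1, -1) = 2
  height(10) = 1 + max(-1, 2) = 3
Height = 3


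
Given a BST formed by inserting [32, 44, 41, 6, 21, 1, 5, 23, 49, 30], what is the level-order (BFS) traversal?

Tree insertion order: [32, 44, 41, 6, 21, 1, 5, 23, 49, 30]
Tree (level-order array): [32, 6, 44, 1, 21, 41, 49, None, 5, None, 23, None, None, None, None, None, None, None, 30]
BFS from the root, enqueuing left then right child of each popped node:
  queue [32] -> pop 32, enqueue [6, 44], visited so far: [32]
  queue [6, 44] -> pop 6, enqueue [1, 21], visited so far: [32, 6]
  queue [44, 1, 21] -> pop 44, enqueue [41, 49], visited so far: [32, 6, 44]
  queue [1, 21, 41, 49] -> pop 1, enqueue [5], visited so far: [32, 6, 44, 1]
  queue [21, 41, 49, 5] -> pop 21, enqueue [23], visited so far: [32, 6, 44, 1, 21]
  queue [41, 49, 5, 23] -> pop 41, enqueue [none], visited so far: [32, 6, 44, 1, 21, 41]
  queue [49, 5, 23] -> pop 49, enqueue [none], visited so far: [32, 6, 44, 1, 21, 41, 49]
  queue [5, 23] -> pop 5, enqueue [none], visited so far: [32, 6, 44, 1, 21, 41, 49, 5]
  queue [23] -> pop 23, enqueue [30], visited so far: [32, 6, 44, 1, 21, 41, 49, 5, 23]
  queue [30] -> pop 30, enqueue [none], visited so far: [32, 6, 44, 1, 21, 41, 49, 5, 23, 30]
Result: [32, 6, 44, 1, 21, 41, 49, 5, 23, 30]


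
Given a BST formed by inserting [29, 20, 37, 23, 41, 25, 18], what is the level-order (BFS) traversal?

Tree insertion order: [29, 20, 37, 23, 41, 25, 18]
Tree (level-order array): [29, 20, 37, 18, 23, None, 41, None, None, None, 25]
BFS from the root, enqueuing left then right child of each popped node:
  queue [29] -> pop 29, enqueue [20, 37], visited so far: [29]
  queue [20, 37] -> pop 20, enqueue [18, 23], visited so far: [29, 20]
  queue [37, 18, 23] -> pop 37, enqueue [41], visited so far: [29, 20, 37]
  queue [18, 23, 41] -> pop 18, enqueue [none], visited so far: [29, 20, 37, 18]
  queue [23, 41] -> pop 23, enqueue [25], visited so far: [29, 20, 37, 18, 23]
  queue [41, 25] -> pop 41, enqueue [none], visited so far: [29, 20, 37, 18, 23, 41]
  queue [25] -> pop 25, enqueue [none], visited so far: [29, 20, 37, 18, 23, 41, 25]
Result: [29, 20, 37, 18, 23, 41, 25]


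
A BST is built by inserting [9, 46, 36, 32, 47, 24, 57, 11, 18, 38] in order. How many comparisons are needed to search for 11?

Search path for 11: 9 -> 46 -> 36 -> 32 -> 24 -> 11
Found: True
Comparisons: 6


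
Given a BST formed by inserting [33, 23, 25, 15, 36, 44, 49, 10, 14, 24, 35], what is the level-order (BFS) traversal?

Tree insertion order: [33, 23, 25, 15, 36, 44, 49, 10, 14, 24, 35]
Tree (level-order array): [33, 23, 36, 15, 25, 35, 44, 10, None, 24, None, None, None, None, 49, None, 14]
BFS from the root, enqueuing left then right child of each popped node:
  queue [33] -> pop 33, enqueue [23, 36], visited so far: [33]
  queue [23, 36] -> pop 23, enqueue [15, 25], visited so far: [33, 23]
  queue [36, 15, 25] -> pop 36, enqueue [35, 44], visited so far: [33, 23, 36]
  queue [15, 25, 35, 44] -> pop 15, enqueue [10], visited so far: [33, 23, 36, 15]
  queue [25, 35, 44, 10] -> pop 25, enqueue [24], visited so far: [33, 23, 36, 15, 25]
  queue [35, 44, 10, 24] -> pop 35, enqueue [none], visited so far: [33, 23, 36, 15, 25, 35]
  queue [44, 10, 24] -> pop 44, enqueue [49], visited so far: [33, 23, 36, 15, 25, 35, 44]
  queue [10, 24, 49] -> pop 10, enqueue [14], visited so far: [33, 23, 36, 15, 25, 35, 44, 10]
  queue [24, 49, 14] -> pop 24, enqueue [none], visited so far: [33, 23, 36, 15, 25, 35, 44, 10, 24]
  queue [49, 14] -> pop 49, enqueue [none], visited so far: [33, 23, 36, 15, 25, 35, 44, 10, 24, 49]
  queue [14] -> pop 14, enqueue [none], visited so far: [33, 23, 36, 15, 25, 35, 44, 10, 24, 49, 14]
Result: [33, 23, 36, 15, 25, 35, 44, 10, 24, 49, 14]


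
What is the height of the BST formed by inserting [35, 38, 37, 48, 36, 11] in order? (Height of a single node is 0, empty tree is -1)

Insertion order: [35, 38, 37, 48, 36, 11]
Tree (level-order array): [35, 11, 38, None, None, 37, 48, 36]
Compute height bottom-up (empty subtree = -1):
  height(11) = 1 + max(-1, -1) = 0
  height(36) = 1 + max(-1, -1) = 0
  height(37) = 1 + max(0, -1) = 1
  height(48) = 1 + max(-1, -1) = 0
  height(38) = 1 + max(1, 0) = 2
  height(35) = 1 + max(0, 2) = 3
Height = 3


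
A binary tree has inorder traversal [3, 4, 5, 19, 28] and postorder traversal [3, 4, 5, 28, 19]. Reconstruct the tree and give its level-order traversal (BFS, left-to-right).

Inorder:   [3, 4, 5, 19, 28]
Postorder: [3, 4, 5, 28, 19]
Algorithm: postorder visits root last, so walk postorder right-to-left;
each value is the root of the current inorder slice — split it at that
value, recurse on the right subtree first, then the left.
Recursive splits:
  root=19; inorder splits into left=[3, 4, 5], right=[28]
  root=28; inorder splits into left=[], right=[]
  root=5; inorder splits into left=[3, 4], right=[]
  root=4; inorder splits into left=[3], right=[]
  root=3; inorder splits into left=[], right=[]
Reconstructed level-order: [19, 5, 28, 4, 3]


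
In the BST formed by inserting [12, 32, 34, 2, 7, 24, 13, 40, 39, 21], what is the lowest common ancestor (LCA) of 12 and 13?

Tree insertion order: [12, 32, 34, 2, 7, 24, 13, 40, 39, 21]
Tree (level-order array): [12, 2, 32, None, 7, 24, 34, None, None, 13, None, None, 40, None, 21, 39]
In a BST, the LCA of p=12, q=13 is the first node v on the
root-to-leaf path with p <= v <= q (go left if both < v, right if both > v).
Walk from root:
  at 12: 12 <= 12 <= 13, this is the LCA
LCA = 12


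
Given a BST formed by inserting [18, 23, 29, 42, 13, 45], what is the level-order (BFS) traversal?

Tree insertion order: [18, 23, 29, 42, 13, 45]
Tree (level-order array): [18, 13, 23, None, None, None, 29, None, 42, None, 45]
BFS from the root, enqueuing left then right child of each popped node:
  queue [18] -> pop 18, enqueue [13, 23], visited so far: [18]
  queue [13, 23] -> pop 13, enqueue [none], visited so far: [18, 13]
  queue [23] -> pop 23, enqueue [29], visited so far: [18, 13, 23]
  queue [29] -> pop 29, enqueue [42], visited so far: [18, 13, 23, 29]
  queue [42] -> pop 42, enqueue [45], visited so far: [18, 13, 23, 29, 42]
  queue [45] -> pop 45, enqueue [none], visited so far: [18, 13, 23, 29, 42, 45]
Result: [18, 13, 23, 29, 42, 45]


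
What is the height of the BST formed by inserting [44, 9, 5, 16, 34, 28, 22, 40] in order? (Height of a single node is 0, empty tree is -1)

Insertion order: [44, 9, 5, 16, 34, 28, 22, 40]
Tree (level-order array): [44, 9, None, 5, 16, None, None, None, 34, 28, 40, 22]
Compute height bottom-up (empty subtree = -1):
  height(5) = 1 + max(-1, -1) = 0
  height(22) = 1 + max(-1, -1) = 0
  height(28) = 1 + max(0, -1) = 1
  height(40) = 1 + max(-1, -1) = 0
  height(34) = 1 + max(1, 0) = 2
  height(16) = 1 + max(-1, 2) = 3
  height(9) = 1 + max(0, 3) = 4
  height(44) = 1 + max(4, -1) = 5
Height = 5


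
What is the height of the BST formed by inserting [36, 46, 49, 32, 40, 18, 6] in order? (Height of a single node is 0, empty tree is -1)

Insertion order: [36, 46, 49, 32, 40, 18, 6]
Tree (level-order array): [36, 32, 46, 18, None, 40, 49, 6]
Compute height bottom-up (empty subtree = -1):
  height(6) = 1 + max(-1, -1) = 0
  height(18) = 1 + max(0, -1) = 1
  height(32) = 1 + max(1, -1) = 2
  height(40) = 1 + max(-1, -1) = 0
  height(49) = 1 + max(-1, -1) = 0
  height(46) = 1 + max(0, 0) = 1
  height(36) = 1 + max(2, 1) = 3
Height = 3


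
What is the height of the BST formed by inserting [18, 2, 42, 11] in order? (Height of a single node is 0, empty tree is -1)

Insertion order: [18, 2, 42, 11]
Tree (level-order array): [18, 2, 42, None, 11]
Compute height bottom-up (empty subtree = -1):
  height(11) = 1 + max(-1, -1) = 0
  height(2) = 1 + max(-1, 0) = 1
  height(42) = 1 + max(-1, -1) = 0
  height(18) = 1 + max(1, 0) = 2
Height = 2


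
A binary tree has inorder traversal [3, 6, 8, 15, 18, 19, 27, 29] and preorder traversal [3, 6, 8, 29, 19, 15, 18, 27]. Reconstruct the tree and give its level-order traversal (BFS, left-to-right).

Inorder:  [3, 6, 8, 15, 18, 19, 27, 29]
Preorder: [3, 6, 8, 29, 19, 15, 18, 27]
Algorithm: preorder visits root first, so consume preorder in order;
for each root, split the current inorder slice at that value into
left-subtree inorder and right-subtree inorder, then recurse.
Recursive splits:
  root=3; inorder splits into left=[], right=[6, 8, 15, 18, 19, 27, 29]
  root=6; inorder splits into left=[], right=[8, 15, 18, 19, 27, 29]
  root=8; inorder splits into left=[], right=[15, 18, 19, 27, 29]
  root=29; inorder splits into left=[15, 18, 19, 27], right=[]
  root=19; inorder splits into left=[15, 18], right=[27]
  root=15; inorder splits into left=[], right=[18]
  root=18; inorder splits into left=[], right=[]
  root=27; inorder splits into left=[], right=[]
Reconstructed level-order: [3, 6, 8, 29, 19, 15, 27, 18]


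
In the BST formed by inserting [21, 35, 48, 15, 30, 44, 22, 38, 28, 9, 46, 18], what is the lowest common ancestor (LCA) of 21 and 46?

Tree insertion order: [21, 35, 48, 15, 30, 44, 22, 38, 28, 9, 46, 18]
Tree (level-order array): [21, 15, 35, 9, 18, 30, 48, None, None, None, None, 22, None, 44, None, None, 28, 38, 46]
In a BST, the LCA of p=21, q=46 is the first node v on the
root-to-leaf path with p <= v <= q (go left if both < v, right if both > v).
Walk from root:
  at 21: 21 <= 21 <= 46, this is the LCA
LCA = 21


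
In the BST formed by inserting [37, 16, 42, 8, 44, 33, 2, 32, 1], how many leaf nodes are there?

Tree built from: [37, 16, 42, 8, 44, 33, 2, 32, 1]
Tree (level-order array): [37, 16, 42, 8, 33, None, 44, 2, None, 32, None, None, None, 1]
Rule: A leaf has 0 children.
Per-node child counts:
  node 37: 2 child(ren)
  node 16: 2 child(ren)
  node 8: 1 child(ren)
  node 2: 1 child(ren)
  node 1: 0 child(ren)
  node 33: 1 child(ren)
  node 32: 0 child(ren)
  node 42: 1 child(ren)
  node 44: 0 child(ren)
Matching nodes: [1, 32, 44]
Count of leaf nodes: 3


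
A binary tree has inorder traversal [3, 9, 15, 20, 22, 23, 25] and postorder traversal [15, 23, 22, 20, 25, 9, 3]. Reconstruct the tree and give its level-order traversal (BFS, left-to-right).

Inorder:   [3, 9, 15, 20, 22, 23, 25]
Postorder: [15, 23, 22, 20, 25, 9, 3]
Algorithm: postorder visits root last, so walk postorder right-to-left;
each value is the root of the current inorder slice — split it at that
value, recurse on the right subtree first, then the left.
Recursive splits:
  root=3; inorder splits into left=[], right=[9, 15, 20, 22, 23, 25]
  root=9; inorder splits into left=[], right=[15, 20, 22, 23, 25]
  root=25; inorder splits into left=[15, 20, 22, 23], right=[]
  root=20; inorder splits into left=[15], right=[22, 23]
  root=22; inorder splits into left=[], right=[23]
  root=23; inorder splits into left=[], right=[]
  root=15; inorder splits into left=[], right=[]
Reconstructed level-order: [3, 9, 25, 20, 15, 22, 23]


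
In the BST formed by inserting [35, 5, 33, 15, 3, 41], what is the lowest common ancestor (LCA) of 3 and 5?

Tree insertion order: [35, 5, 33, 15, 3, 41]
Tree (level-order array): [35, 5, 41, 3, 33, None, None, None, None, 15]
In a BST, the LCA of p=3, q=5 is the first node v on the
root-to-leaf path with p <= v <= q (go left if both < v, right if both > v).
Walk from root:
  at 35: both 3 and 5 < 35, go left
  at 5: 3 <= 5 <= 5, this is the LCA
LCA = 5


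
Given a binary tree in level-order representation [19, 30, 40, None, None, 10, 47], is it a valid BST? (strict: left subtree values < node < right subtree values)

Level-order array: [19, 30, 40, None, None, 10, 47]
Validate using subtree bounds (lo, hi): at each node, require lo < value < hi,
then recurse left with hi=value and right with lo=value.
Preorder trace (stopping at first violation):
  at node 19 with bounds (-inf, +inf): OK
  at node 30 with bounds (-inf, 19): VIOLATION
Node 30 violates its bound: not (-inf < 30 < 19).
Result: Not a valid BST


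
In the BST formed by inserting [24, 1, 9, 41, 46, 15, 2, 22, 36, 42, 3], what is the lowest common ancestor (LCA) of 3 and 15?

Tree insertion order: [24, 1, 9, 41, 46, 15, 2, 22, 36, 42, 3]
Tree (level-order array): [24, 1, 41, None, 9, 36, 46, 2, 15, None, None, 42, None, None, 3, None, 22]
In a BST, the LCA of p=3, q=15 is the first node v on the
root-to-leaf path with p <= v <= q (go left if both < v, right if both > v).
Walk from root:
  at 24: both 3 and 15 < 24, go left
  at 1: both 3 and 15 > 1, go right
  at 9: 3 <= 9 <= 15, this is the LCA
LCA = 9


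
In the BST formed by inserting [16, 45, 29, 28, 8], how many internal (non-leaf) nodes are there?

Tree built from: [16, 45, 29, 28, 8]
Tree (level-order array): [16, 8, 45, None, None, 29, None, 28]
Rule: An internal node has at least one child.
Per-node child counts:
  node 16: 2 child(ren)
  node 8: 0 child(ren)
  node 45: 1 child(ren)
  node 29: 1 child(ren)
  node 28: 0 child(ren)
Matching nodes: [16, 45, 29]
Count of internal (non-leaf) nodes: 3


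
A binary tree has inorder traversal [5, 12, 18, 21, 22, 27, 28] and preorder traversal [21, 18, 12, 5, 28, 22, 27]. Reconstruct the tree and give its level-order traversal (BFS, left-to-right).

Inorder:  [5, 12, 18, 21, 22, 27, 28]
Preorder: [21, 18, 12, 5, 28, 22, 27]
Algorithm: preorder visits root first, so consume preorder in order;
for each root, split the current inorder slice at that value into
left-subtree inorder and right-subtree inorder, then recurse.
Recursive splits:
  root=21; inorder splits into left=[5, 12, 18], right=[22, 27, 28]
  root=18; inorder splits into left=[5, 12], right=[]
  root=12; inorder splits into left=[5], right=[]
  root=5; inorder splits into left=[], right=[]
  root=28; inorder splits into left=[22, 27], right=[]
  root=22; inorder splits into left=[], right=[27]
  root=27; inorder splits into left=[], right=[]
Reconstructed level-order: [21, 18, 28, 12, 22, 5, 27]


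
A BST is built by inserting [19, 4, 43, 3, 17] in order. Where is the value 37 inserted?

Starting tree (level order): [19, 4, 43, 3, 17]
Insertion path: 19 -> 43
Result: insert 37 as left child of 43
Final tree (level order): [19, 4, 43, 3, 17, 37]


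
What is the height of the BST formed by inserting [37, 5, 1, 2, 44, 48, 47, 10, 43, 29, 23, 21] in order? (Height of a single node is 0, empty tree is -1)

Insertion order: [37, 5, 1, 2, 44, 48, 47, 10, 43, 29, 23, 21]
Tree (level-order array): [37, 5, 44, 1, 10, 43, 48, None, 2, None, 29, None, None, 47, None, None, None, 23, None, None, None, 21]
Compute height bottom-up (empty subtree = -1):
  height(2) = 1 + max(-1, -1) = 0
  height(1) = 1 + max(-1, 0) = 1
  height(21) = 1 + max(-1, -1) = 0
  height(23) = 1 + max(0, -1) = 1
  height(29) = 1 + max(1, -1) = 2
  height(10) = 1 + max(-1, 2) = 3
  height(5) = 1 + max(1, 3) = 4
  height(43) = 1 + max(-1, -1) = 0
  height(47) = 1 + max(-1, -1) = 0
  height(48) = 1 + max(0, -1) = 1
  height(44) = 1 + max(0, 1) = 2
  height(37) = 1 + max(4, 2) = 5
Height = 5


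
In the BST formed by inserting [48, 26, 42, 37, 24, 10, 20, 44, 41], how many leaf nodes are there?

Tree built from: [48, 26, 42, 37, 24, 10, 20, 44, 41]
Tree (level-order array): [48, 26, None, 24, 42, 10, None, 37, 44, None, 20, None, 41]
Rule: A leaf has 0 children.
Per-node child counts:
  node 48: 1 child(ren)
  node 26: 2 child(ren)
  node 24: 1 child(ren)
  node 10: 1 child(ren)
  node 20: 0 child(ren)
  node 42: 2 child(ren)
  node 37: 1 child(ren)
  node 41: 0 child(ren)
  node 44: 0 child(ren)
Matching nodes: [20, 41, 44]
Count of leaf nodes: 3


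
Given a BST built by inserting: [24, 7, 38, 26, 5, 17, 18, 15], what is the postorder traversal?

Tree insertion order: [24, 7, 38, 26, 5, 17, 18, 15]
Tree (level-order array): [24, 7, 38, 5, 17, 26, None, None, None, 15, 18]
Postorder traversal: [5, 15, 18, 17, 7, 26, 38, 24]


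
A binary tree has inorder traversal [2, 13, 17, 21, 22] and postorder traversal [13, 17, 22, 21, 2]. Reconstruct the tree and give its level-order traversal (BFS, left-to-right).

Inorder:   [2, 13, 17, 21, 22]
Postorder: [13, 17, 22, 21, 2]
Algorithm: postorder visits root last, so walk postorder right-to-left;
each value is the root of the current inorder slice — split it at that
value, recurse on the right subtree first, then the left.
Recursive splits:
  root=2; inorder splits into left=[], right=[13, 17, 21, 22]
  root=21; inorder splits into left=[13, 17], right=[22]
  root=22; inorder splits into left=[], right=[]
  root=17; inorder splits into left=[13], right=[]
  root=13; inorder splits into left=[], right=[]
Reconstructed level-order: [2, 21, 17, 22, 13]


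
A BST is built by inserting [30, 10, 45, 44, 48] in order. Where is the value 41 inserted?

Starting tree (level order): [30, 10, 45, None, None, 44, 48]
Insertion path: 30 -> 45 -> 44
Result: insert 41 as left child of 44
Final tree (level order): [30, 10, 45, None, None, 44, 48, 41]


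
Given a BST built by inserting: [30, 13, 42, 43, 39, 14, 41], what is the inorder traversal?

Tree insertion order: [30, 13, 42, 43, 39, 14, 41]
Tree (level-order array): [30, 13, 42, None, 14, 39, 43, None, None, None, 41]
Inorder traversal: [13, 14, 30, 39, 41, 42, 43]


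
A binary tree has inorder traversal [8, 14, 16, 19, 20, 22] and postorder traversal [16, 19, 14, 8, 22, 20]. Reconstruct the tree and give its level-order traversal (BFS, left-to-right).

Inorder:   [8, 14, 16, 19, 20, 22]
Postorder: [16, 19, 14, 8, 22, 20]
Algorithm: postorder visits root last, so walk postorder right-to-left;
each value is the root of the current inorder slice — split it at that
value, recurse on the right subtree first, then the left.
Recursive splits:
  root=20; inorder splits into left=[8, 14, 16, 19], right=[22]
  root=22; inorder splits into left=[], right=[]
  root=8; inorder splits into left=[], right=[14, 16, 19]
  root=14; inorder splits into left=[], right=[16, 19]
  root=19; inorder splits into left=[16], right=[]
  root=16; inorder splits into left=[], right=[]
Reconstructed level-order: [20, 8, 22, 14, 19, 16]


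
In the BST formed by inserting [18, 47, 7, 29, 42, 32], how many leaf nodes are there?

Tree built from: [18, 47, 7, 29, 42, 32]
Tree (level-order array): [18, 7, 47, None, None, 29, None, None, 42, 32]
Rule: A leaf has 0 children.
Per-node child counts:
  node 18: 2 child(ren)
  node 7: 0 child(ren)
  node 47: 1 child(ren)
  node 29: 1 child(ren)
  node 42: 1 child(ren)
  node 32: 0 child(ren)
Matching nodes: [7, 32]
Count of leaf nodes: 2


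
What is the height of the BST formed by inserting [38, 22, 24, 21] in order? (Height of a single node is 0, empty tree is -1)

Insertion order: [38, 22, 24, 21]
Tree (level-order array): [38, 22, None, 21, 24]
Compute height bottom-up (empty subtree = -1):
  height(21) = 1 + max(-1, -1) = 0
  height(24) = 1 + max(-1, -1) = 0
  height(22) = 1 + max(0, 0) = 1
  height(38) = 1 + max(1, -1) = 2
Height = 2


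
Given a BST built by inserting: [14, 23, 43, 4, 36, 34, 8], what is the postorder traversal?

Tree insertion order: [14, 23, 43, 4, 36, 34, 8]
Tree (level-order array): [14, 4, 23, None, 8, None, 43, None, None, 36, None, 34]
Postorder traversal: [8, 4, 34, 36, 43, 23, 14]


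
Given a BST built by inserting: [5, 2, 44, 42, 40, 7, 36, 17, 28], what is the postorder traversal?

Tree insertion order: [5, 2, 44, 42, 40, 7, 36, 17, 28]
Tree (level-order array): [5, 2, 44, None, None, 42, None, 40, None, 7, None, None, 36, 17, None, None, 28]
Postorder traversal: [2, 28, 17, 36, 7, 40, 42, 44, 5]


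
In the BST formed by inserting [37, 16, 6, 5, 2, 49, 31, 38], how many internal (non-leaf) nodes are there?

Tree built from: [37, 16, 6, 5, 2, 49, 31, 38]
Tree (level-order array): [37, 16, 49, 6, 31, 38, None, 5, None, None, None, None, None, 2]
Rule: An internal node has at least one child.
Per-node child counts:
  node 37: 2 child(ren)
  node 16: 2 child(ren)
  node 6: 1 child(ren)
  node 5: 1 child(ren)
  node 2: 0 child(ren)
  node 31: 0 child(ren)
  node 49: 1 child(ren)
  node 38: 0 child(ren)
Matching nodes: [37, 16, 6, 5, 49]
Count of internal (non-leaf) nodes: 5


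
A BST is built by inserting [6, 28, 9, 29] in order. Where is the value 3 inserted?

Starting tree (level order): [6, None, 28, 9, 29]
Insertion path: 6
Result: insert 3 as left child of 6
Final tree (level order): [6, 3, 28, None, None, 9, 29]


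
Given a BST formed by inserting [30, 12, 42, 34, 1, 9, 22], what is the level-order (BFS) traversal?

Tree insertion order: [30, 12, 42, 34, 1, 9, 22]
Tree (level-order array): [30, 12, 42, 1, 22, 34, None, None, 9]
BFS from the root, enqueuing left then right child of each popped node:
  queue [30] -> pop 30, enqueue [12, 42], visited so far: [30]
  queue [12, 42] -> pop 12, enqueue [1, 22], visited so far: [30, 12]
  queue [42, 1, 22] -> pop 42, enqueue [34], visited so far: [30, 12, 42]
  queue [1, 22, 34] -> pop 1, enqueue [9], visited so far: [30, 12, 42, 1]
  queue [22, 34, 9] -> pop 22, enqueue [none], visited so far: [30, 12, 42, 1, 22]
  queue [34, 9] -> pop 34, enqueue [none], visited so far: [30, 12, 42, 1, 22, 34]
  queue [9] -> pop 9, enqueue [none], visited so far: [30, 12, 42, 1, 22, 34, 9]
Result: [30, 12, 42, 1, 22, 34, 9]


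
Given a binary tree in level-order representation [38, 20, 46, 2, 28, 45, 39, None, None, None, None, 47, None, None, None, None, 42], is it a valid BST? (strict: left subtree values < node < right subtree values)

Level-order array: [38, 20, 46, 2, 28, 45, 39, None, None, None, None, 47, None, None, None, None, 42]
Validate using subtree bounds (lo, hi): at each node, require lo < value < hi,
then recurse left with hi=value and right with lo=value.
Preorder trace (stopping at first violation):
  at node 38 with bounds (-inf, +inf): OK
  at node 20 with bounds (-inf, 38): OK
  at node 2 with bounds (-inf, 20): OK
  at node 28 with bounds (20, 38): OK
  at node 46 with bounds (38, +inf): OK
  at node 45 with bounds (38, 46): OK
  at node 47 with bounds (38, 45): VIOLATION
Node 47 violates its bound: not (38 < 47 < 45).
Result: Not a valid BST


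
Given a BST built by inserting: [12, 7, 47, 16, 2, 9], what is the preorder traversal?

Tree insertion order: [12, 7, 47, 16, 2, 9]
Tree (level-order array): [12, 7, 47, 2, 9, 16]
Preorder traversal: [12, 7, 2, 9, 47, 16]


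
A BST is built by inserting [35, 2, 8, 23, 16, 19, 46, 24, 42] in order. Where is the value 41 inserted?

Starting tree (level order): [35, 2, 46, None, 8, 42, None, None, 23, None, None, 16, 24, None, 19]
Insertion path: 35 -> 46 -> 42
Result: insert 41 as left child of 42
Final tree (level order): [35, 2, 46, None, 8, 42, None, None, 23, 41, None, 16, 24, None, None, None, 19]


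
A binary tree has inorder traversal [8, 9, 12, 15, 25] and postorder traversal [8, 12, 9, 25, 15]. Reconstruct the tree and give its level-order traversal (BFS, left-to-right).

Inorder:   [8, 9, 12, 15, 25]
Postorder: [8, 12, 9, 25, 15]
Algorithm: postorder visits root last, so walk postorder right-to-left;
each value is the root of the current inorder slice — split it at that
value, recurse on the right subtree first, then the left.
Recursive splits:
  root=15; inorder splits into left=[8, 9, 12], right=[25]
  root=25; inorder splits into left=[], right=[]
  root=9; inorder splits into left=[8], right=[12]
  root=12; inorder splits into left=[], right=[]
  root=8; inorder splits into left=[], right=[]
Reconstructed level-order: [15, 9, 25, 8, 12]


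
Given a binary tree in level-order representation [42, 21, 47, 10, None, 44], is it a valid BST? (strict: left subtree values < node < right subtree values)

Level-order array: [42, 21, 47, 10, None, 44]
Validate using subtree bounds (lo, hi): at each node, require lo < value < hi,
then recurse left with hi=value and right with lo=value.
Preorder trace (stopping at first violation):
  at node 42 with bounds (-inf, +inf): OK
  at node 21 with bounds (-inf, 42): OK
  at node 10 with bounds (-inf, 21): OK
  at node 47 with bounds (42, +inf): OK
  at node 44 with bounds (42, 47): OK
No violation found at any node.
Result: Valid BST


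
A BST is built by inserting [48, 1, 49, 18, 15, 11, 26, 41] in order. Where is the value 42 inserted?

Starting tree (level order): [48, 1, 49, None, 18, None, None, 15, 26, 11, None, None, 41]
Insertion path: 48 -> 1 -> 18 -> 26 -> 41
Result: insert 42 as right child of 41
Final tree (level order): [48, 1, 49, None, 18, None, None, 15, 26, 11, None, None, 41, None, None, None, 42]


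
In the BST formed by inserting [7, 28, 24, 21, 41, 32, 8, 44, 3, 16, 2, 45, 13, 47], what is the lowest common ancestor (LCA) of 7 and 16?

Tree insertion order: [7, 28, 24, 21, 41, 32, 8, 44, 3, 16, 2, 45, 13, 47]
Tree (level-order array): [7, 3, 28, 2, None, 24, 41, None, None, 21, None, 32, 44, 8, None, None, None, None, 45, None, 16, None, 47, 13]
In a BST, the LCA of p=7, q=16 is the first node v on the
root-to-leaf path with p <= v <= q (go left if both < v, right if both > v).
Walk from root:
  at 7: 7 <= 7 <= 16, this is the LCA
LCA = 7


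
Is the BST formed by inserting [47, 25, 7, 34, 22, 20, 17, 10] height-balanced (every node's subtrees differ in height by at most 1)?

Tree (level-order array): [47, 25, None, 7, 34, None, 22, None, None, 20, None, 17, None, 10]
Definition: a tree is height-balanced if, at every node, |h(left) - h(right)| <= 1 (empty subtree has height -1).
Bottom-up per-node check:
  node 10: h_left=-1, h_right=-1, diff=0 [OK], height=0
  node 17: h_left=0, h_right=-1, diff=1 [OK], height=1
  node 20: h_left=1, h_right=-1, diff=2 [FAIL (|1--1|=2 > 1)], height=2
  node 22: h_left=2, h_right=-1, diff=3 [FAIL (|2--1|=3 > 1)], height=3
  node 7: h_left=-1, h_right=3, diff=4 [FAIL (|-1-3|=4 > 1)], height=4
  node 34: h_left=-1, h_right=-1, diff=0 [OK], height=0
  node 25: h_left=4, h_right=0, diff=4 [FAIL (|4-0|=4 > 1)], height=5
  node 47: h_left=5, h_right=-1, diff=6 [FAIL (|5--1|=6 > 1)], height=6
Node 20 violates the condition: |1 - -1| = 2 > 1.
Result: Not balanced
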